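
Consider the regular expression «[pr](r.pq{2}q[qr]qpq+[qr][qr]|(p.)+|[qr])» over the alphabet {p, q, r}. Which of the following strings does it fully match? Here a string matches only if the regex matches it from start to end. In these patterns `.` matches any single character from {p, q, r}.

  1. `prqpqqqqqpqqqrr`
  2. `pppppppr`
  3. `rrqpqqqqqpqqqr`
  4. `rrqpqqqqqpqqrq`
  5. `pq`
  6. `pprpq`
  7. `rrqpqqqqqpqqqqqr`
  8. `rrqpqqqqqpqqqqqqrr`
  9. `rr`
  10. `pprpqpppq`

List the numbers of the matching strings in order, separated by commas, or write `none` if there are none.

1 → match
2 → no match
3 → match
4 → match
5 → match
6 → match
7 → match
8 → match
9 → match
10 → match

1, 3, 4, 5, 6, 7, 8, 9, 10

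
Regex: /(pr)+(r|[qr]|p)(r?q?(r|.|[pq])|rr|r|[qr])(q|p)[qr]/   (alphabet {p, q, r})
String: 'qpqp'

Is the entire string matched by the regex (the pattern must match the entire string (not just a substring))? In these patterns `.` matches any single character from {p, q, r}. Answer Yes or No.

No

Every match must start with 'pr', but 'qpqp' does not.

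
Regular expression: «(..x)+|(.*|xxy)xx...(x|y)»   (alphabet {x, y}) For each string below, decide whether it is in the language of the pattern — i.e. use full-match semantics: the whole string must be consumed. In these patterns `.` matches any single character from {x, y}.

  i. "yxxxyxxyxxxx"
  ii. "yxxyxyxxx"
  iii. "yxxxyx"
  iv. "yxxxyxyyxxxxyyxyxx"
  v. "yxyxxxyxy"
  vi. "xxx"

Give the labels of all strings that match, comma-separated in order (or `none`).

i, iii, iv, v, vi

i. "yxxxyxxyxxxx" → match
ii. "yxxyxyxxx" → no match
iii. "yxxxyx" → match
iv → match
v. "yxyxxxyxy" → match
vi. "xxx" → match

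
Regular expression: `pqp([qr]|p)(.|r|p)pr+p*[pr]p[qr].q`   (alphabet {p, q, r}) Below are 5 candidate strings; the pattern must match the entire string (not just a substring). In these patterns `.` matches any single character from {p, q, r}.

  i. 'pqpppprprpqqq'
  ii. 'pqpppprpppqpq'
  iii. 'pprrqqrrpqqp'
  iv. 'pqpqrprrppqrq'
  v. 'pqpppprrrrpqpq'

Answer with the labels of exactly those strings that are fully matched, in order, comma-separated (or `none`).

i → match
ii → match
iii. 'pprrqqrrpqqp' → no match — must start with 'pqp'
iv → match
v → match

i, ii, iv, v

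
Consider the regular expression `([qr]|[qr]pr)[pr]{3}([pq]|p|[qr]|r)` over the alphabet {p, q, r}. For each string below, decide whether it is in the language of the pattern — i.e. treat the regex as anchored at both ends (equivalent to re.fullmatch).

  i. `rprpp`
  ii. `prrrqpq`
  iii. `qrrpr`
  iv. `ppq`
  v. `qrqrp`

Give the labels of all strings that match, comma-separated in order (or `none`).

i. `rprpp` → match
ii. `prrrqpq` → no match
iii. `qrrpr` → match
iv. `ppq` → no match
v. `qrqrp` → no match

i, iii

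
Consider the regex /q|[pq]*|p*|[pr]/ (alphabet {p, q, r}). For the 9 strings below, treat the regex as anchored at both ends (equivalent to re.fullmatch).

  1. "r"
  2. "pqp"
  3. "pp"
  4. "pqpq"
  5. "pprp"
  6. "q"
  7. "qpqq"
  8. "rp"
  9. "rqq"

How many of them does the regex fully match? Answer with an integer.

6

1 → match
2 → match
3 → match
4 → match
5 → no match
6 → match
7 → match
8 → no match
9 → no match
Total matched: 6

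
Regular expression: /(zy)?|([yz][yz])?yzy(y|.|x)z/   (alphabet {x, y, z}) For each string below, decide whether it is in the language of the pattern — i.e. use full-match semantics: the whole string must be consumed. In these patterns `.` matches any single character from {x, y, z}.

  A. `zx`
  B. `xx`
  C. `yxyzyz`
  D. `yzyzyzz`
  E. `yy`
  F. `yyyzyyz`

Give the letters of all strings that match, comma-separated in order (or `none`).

A. `zx` → no match
B. `xx` → no match
C. `yxyzyz` → no match
D. `yzyzyzz` → match
E. `yy` → no match
F. `yyyzyyz` → match

D, F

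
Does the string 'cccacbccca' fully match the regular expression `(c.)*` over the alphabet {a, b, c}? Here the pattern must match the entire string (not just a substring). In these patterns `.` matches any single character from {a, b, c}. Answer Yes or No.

Yes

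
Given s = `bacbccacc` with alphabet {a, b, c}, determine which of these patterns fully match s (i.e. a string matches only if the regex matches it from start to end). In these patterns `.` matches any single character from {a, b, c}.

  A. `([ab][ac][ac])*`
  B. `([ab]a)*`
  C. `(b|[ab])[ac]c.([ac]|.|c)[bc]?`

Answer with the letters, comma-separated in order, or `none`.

A

A → match
B → no match
C → no match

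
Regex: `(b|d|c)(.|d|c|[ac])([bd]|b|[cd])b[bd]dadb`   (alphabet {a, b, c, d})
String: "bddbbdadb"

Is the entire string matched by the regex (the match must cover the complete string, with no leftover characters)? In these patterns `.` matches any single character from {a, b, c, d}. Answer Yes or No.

Yes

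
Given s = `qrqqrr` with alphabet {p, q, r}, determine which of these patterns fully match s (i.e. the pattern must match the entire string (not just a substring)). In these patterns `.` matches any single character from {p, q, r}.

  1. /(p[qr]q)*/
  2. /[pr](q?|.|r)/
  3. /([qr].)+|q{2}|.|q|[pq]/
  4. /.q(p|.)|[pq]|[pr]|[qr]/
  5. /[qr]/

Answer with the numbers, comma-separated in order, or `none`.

3

1 → no match
2 → no match
3 → match
4 → no match
5 → no match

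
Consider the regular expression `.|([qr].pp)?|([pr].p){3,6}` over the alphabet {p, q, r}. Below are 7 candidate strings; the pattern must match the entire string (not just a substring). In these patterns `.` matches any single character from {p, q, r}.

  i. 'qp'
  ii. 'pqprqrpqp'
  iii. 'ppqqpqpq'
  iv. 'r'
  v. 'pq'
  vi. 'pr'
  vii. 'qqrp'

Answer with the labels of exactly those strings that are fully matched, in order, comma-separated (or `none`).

iv

i. 'qp' → no match
ii. 'pqprqrpqp' → no match
iii. 'ppqqpqpq' → no match
iv. 'r' → match
v. 'pq' → no match
vi. 'pr' → no match
vii. 'qqrp' → no match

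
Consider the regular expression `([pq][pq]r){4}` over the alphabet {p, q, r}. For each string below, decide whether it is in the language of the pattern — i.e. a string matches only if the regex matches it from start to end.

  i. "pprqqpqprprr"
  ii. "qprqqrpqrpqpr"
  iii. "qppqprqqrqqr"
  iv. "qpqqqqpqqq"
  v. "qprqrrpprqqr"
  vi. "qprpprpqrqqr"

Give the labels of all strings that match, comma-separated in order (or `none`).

i → no match
ii → no match
iii → no match
iv → no match — must end with "r"
v → no match
vi → match

vi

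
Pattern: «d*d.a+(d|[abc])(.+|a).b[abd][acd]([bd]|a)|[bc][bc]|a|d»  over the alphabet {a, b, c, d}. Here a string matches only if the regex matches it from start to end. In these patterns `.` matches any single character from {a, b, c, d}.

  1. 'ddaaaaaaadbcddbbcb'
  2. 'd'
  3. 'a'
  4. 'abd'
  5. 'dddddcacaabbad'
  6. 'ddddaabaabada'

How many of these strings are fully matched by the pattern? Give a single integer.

1 → match
2 → match
3 → match
4 → no match
5 → match
6 → match
Total matched: 5

5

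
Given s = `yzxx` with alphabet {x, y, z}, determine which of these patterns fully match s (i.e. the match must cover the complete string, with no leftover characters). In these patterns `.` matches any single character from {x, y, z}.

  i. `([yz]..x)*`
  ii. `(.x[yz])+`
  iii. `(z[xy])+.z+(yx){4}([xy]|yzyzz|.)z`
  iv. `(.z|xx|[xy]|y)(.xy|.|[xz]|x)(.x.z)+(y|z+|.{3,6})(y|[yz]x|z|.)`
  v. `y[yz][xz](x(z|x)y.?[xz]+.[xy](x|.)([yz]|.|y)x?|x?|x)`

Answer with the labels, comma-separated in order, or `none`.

i, v

i → match
ii → no match
iii → no match — must start with `z`
iv → no match
v → match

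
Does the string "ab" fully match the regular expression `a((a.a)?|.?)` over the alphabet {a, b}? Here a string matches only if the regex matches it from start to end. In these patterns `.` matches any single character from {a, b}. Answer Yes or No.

Yes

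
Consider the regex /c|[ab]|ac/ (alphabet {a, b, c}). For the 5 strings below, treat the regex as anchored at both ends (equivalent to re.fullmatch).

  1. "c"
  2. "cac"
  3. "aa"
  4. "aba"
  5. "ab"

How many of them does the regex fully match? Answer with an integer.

1

1. "c" → match
2. "cac" → no match
3. "aa" → no match
4. "aba" → no match
5. "ab" → no match
Total matched: 1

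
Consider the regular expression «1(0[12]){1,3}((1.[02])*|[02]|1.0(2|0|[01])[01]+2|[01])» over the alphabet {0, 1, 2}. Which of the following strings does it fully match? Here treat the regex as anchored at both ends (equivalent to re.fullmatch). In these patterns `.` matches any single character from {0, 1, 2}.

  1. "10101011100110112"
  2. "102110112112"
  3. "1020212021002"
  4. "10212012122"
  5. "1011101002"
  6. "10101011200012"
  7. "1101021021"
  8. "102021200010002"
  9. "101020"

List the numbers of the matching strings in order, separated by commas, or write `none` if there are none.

1, 2, 3, 5, 6, 8, 9

1 → match
2 → match
3 → match
4 → no match
5 → match
6 → match
7 → no match — must start with "10"
8 → match
9 → match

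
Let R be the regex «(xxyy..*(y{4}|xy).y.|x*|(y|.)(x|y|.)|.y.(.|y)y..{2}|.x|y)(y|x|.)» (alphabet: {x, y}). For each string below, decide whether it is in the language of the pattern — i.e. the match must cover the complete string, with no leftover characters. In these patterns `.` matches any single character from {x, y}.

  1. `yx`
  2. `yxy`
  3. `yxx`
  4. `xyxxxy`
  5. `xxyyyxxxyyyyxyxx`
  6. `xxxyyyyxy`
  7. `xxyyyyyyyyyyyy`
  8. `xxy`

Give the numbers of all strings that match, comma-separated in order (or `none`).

1, 2, 3, 5, 7, 8

1 → match
2 → match
3 → match
4 → no match
5 → match
6 → no match
7 → match
8 → match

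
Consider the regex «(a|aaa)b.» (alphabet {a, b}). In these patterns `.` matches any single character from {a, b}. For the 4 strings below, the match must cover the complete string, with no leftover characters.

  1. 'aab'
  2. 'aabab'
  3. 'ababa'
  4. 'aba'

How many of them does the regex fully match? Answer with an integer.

1 → no match
2 → no match
3 → no match
4 → match
Total matched: 1

1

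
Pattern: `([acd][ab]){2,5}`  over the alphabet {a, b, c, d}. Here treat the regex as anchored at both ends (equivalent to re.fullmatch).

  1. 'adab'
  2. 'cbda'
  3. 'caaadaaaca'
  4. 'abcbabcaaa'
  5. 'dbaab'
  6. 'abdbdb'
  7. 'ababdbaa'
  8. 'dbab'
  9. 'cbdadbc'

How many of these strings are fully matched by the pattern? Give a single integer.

6

1 → no match
2 → match
3 → match
4 → match
5 → no match
6 → match
7 → match
8 → match
9 → no match
Total matched: 6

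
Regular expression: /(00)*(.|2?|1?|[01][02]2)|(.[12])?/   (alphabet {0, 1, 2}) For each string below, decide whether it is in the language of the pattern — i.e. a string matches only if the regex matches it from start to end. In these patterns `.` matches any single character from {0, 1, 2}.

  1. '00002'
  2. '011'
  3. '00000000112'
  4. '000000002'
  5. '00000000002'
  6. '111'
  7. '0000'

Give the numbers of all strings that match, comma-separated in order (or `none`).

1, 4, 5, 7

1 → match
2 → no match
3 → no match
4 → match
5 → match
6 → no match
7 → match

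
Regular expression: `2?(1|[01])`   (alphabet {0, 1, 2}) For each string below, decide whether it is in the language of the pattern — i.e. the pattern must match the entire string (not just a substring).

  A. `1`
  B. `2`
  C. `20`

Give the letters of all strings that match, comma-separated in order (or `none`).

A, C

A. `1` → match
B. `2` → no match
C. `20` → match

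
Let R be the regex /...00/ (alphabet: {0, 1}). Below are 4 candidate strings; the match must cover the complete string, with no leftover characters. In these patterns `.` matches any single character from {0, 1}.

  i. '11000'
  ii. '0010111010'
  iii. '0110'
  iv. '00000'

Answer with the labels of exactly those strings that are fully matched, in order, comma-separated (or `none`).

i, iv

i → match
ii → no match — must end with '00'
iii → no match — must end with '00'
iv → match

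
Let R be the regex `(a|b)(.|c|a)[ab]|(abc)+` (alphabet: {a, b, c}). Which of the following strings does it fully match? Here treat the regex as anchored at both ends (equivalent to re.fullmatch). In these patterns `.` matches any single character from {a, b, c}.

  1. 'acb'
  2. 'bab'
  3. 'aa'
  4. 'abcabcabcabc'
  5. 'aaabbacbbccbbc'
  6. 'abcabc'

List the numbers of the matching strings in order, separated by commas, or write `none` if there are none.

1, 2, 4, 6

1. 'acb' → match
2. 'bab' → match
3. 'aa' → no match
4. 'abcabcabcabc' → match
5 → no match
6. 'abcabc' → match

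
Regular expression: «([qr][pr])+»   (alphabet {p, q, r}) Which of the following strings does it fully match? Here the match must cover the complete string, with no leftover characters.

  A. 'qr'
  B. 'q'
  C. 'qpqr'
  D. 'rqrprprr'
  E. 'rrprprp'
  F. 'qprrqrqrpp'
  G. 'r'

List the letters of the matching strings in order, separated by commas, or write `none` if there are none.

A, C

A. 'qr' → match
B. 'q' → no match
C. 'qpqr' → match
D. 'rqrprprr' → no match
E. 'rrprprp' → no match
F. 'qprrqrqrpp' → no match
G. 'r' → no match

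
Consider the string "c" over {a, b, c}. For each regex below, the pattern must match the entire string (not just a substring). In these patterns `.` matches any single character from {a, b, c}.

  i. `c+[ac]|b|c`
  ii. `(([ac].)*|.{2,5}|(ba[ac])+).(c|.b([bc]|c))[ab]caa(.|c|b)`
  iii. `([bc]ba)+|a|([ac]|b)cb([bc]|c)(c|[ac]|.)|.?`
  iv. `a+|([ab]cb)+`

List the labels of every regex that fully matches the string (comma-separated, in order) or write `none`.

i → match
ii → no match
iii → match
iv → no match

i, iii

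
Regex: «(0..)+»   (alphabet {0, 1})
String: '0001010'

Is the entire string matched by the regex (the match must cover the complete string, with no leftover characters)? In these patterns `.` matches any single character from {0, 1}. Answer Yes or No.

No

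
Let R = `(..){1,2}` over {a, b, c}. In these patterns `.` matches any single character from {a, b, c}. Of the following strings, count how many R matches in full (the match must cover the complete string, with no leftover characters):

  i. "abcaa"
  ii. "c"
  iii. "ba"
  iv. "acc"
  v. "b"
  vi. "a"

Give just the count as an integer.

1

i → no match
ii → no match
iii → match
iv → no match
v → no match
vi → no match
Total matched: 1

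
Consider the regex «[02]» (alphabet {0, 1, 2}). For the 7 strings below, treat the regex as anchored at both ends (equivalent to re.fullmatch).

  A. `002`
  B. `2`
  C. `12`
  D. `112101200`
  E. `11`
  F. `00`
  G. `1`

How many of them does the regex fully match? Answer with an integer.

1

A → no match
B → match
C → no match
D → no match
E → no match
F → no match
G → no match
Total matched: 1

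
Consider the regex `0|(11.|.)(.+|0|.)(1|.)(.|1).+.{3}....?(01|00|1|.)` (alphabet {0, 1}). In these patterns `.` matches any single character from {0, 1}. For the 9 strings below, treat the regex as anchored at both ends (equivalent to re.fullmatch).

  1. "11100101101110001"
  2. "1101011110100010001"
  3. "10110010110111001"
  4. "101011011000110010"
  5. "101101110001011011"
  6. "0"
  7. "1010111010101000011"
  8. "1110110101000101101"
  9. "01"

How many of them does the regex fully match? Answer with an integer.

8

1 → match
2 → match
3 → match
4 → match
5 → match
6 → match
7 → match
8 → match
9 → no match
Total matched: 8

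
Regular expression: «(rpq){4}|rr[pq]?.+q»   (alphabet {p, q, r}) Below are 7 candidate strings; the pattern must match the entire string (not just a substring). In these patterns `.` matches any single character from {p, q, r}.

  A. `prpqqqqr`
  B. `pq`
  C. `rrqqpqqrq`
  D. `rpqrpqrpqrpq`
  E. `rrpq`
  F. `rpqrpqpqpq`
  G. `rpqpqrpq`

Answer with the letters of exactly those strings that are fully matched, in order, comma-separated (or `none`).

A → no match
B → no match
C → match
D → match
E → match
F → no match
G → no match

C, D, E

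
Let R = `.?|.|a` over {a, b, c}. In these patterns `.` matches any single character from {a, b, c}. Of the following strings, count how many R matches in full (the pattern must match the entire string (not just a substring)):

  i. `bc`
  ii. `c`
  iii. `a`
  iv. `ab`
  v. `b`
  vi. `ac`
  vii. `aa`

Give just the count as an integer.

3

i → no match
ii → match
iii → match
iv → no match
v → match
vi → no match
vii → no match
Total matched: 3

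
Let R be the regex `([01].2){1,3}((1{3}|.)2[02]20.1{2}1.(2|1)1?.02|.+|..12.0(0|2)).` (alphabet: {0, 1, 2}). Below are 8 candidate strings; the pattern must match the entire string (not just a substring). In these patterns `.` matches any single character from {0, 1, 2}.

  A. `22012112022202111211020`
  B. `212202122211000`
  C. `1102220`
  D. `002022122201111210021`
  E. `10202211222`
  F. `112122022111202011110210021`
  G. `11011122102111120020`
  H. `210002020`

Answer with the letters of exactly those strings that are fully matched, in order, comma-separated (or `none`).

D, E, F

A → no match
B → no match
C → no match
D → match
E → match
F → match
G → no match
H → no match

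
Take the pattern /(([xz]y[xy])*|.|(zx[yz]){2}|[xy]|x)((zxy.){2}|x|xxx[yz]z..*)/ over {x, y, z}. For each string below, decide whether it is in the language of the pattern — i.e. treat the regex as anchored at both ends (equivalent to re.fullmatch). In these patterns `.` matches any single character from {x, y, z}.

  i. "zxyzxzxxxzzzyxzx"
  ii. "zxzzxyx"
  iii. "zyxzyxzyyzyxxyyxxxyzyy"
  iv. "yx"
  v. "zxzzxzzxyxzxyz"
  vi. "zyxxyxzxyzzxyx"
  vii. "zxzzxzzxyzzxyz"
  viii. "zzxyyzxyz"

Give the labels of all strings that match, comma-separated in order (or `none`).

i → match
ii → match
iii → match
iv → match
v → match
vi → match
vii → match
viii → match

i, ii, iii, iv, v, vi, vii, viii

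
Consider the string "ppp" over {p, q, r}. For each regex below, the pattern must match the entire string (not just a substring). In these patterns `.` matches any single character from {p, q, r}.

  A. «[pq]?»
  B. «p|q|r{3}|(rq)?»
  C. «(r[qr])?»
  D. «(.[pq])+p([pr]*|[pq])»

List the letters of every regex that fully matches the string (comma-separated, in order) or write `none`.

A → no match
B → no match
C → no match
D → match

D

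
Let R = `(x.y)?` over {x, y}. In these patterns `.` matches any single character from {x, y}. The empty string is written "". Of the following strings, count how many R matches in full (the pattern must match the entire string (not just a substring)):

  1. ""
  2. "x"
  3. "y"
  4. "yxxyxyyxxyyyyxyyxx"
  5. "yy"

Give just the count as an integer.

1

1 → match
2 → no match
3 → no match
4 → no match
5 → no match
Total matched: 1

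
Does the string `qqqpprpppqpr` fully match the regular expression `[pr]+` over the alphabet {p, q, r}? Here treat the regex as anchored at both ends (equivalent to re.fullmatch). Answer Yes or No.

No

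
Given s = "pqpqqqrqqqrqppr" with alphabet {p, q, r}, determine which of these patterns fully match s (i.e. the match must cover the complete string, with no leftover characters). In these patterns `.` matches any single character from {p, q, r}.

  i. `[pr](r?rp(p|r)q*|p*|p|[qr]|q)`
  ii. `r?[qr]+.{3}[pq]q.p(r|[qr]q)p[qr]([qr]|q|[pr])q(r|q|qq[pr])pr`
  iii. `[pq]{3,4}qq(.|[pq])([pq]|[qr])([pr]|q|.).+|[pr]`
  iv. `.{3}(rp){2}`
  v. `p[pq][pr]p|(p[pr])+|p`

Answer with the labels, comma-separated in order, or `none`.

i → no match
ii → no match
iii → match
iv → no match — must end with "rp"
v → no match

iii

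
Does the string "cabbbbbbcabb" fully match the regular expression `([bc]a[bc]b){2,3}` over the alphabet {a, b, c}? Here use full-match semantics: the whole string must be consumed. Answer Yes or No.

No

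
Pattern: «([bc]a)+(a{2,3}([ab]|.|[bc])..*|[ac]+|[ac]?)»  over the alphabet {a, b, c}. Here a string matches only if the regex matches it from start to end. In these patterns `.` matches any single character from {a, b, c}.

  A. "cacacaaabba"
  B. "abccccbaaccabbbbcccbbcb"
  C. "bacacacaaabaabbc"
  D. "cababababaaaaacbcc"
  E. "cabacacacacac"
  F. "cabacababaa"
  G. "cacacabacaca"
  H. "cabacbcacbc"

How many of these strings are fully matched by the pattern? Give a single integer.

6

A. "cacacaaabba" → match
B → no match
C → match
D → match
E → match
F. "cabacababaa" → match
G. "cacacabacaca" → match
H. "cabacbcacbc" → no match
Total matched: 6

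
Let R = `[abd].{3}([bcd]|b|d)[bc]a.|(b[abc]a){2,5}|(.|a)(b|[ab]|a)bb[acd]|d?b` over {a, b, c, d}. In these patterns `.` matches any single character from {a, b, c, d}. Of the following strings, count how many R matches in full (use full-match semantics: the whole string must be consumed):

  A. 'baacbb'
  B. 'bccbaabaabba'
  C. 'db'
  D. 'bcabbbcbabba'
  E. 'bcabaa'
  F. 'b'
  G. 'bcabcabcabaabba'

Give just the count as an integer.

A → no match
B → no match
C → match
D → no match
E → match
F → match
G → match
Total matched: 4

4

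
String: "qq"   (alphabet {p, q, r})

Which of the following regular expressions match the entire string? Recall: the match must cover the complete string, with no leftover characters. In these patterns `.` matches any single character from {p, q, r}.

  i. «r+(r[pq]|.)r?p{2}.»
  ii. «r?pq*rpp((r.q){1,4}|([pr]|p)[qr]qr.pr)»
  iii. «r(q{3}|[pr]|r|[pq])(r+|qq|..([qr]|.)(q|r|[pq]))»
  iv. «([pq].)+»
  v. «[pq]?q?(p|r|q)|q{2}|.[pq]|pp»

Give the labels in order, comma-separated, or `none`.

iv, v

i → no match — must start with "r"
ii → no match
iii → no match — must start with "r"
iv → match
v → match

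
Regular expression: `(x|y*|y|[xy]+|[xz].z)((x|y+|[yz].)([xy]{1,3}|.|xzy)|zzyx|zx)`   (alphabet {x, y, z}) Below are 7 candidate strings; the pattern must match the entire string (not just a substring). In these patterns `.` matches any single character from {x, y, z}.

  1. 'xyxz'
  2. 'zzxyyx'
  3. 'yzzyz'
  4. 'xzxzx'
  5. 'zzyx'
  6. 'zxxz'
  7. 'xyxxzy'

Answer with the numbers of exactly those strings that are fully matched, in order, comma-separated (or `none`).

1, 5, 7

1 → match
2 → no match
3 → no match
4 → no match
5 → match
6 → no match
7 → match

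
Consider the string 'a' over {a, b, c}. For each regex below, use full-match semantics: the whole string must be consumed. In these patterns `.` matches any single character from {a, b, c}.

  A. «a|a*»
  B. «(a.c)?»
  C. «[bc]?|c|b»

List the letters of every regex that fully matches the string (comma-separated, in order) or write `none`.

A

A → match
B → no match
C → no match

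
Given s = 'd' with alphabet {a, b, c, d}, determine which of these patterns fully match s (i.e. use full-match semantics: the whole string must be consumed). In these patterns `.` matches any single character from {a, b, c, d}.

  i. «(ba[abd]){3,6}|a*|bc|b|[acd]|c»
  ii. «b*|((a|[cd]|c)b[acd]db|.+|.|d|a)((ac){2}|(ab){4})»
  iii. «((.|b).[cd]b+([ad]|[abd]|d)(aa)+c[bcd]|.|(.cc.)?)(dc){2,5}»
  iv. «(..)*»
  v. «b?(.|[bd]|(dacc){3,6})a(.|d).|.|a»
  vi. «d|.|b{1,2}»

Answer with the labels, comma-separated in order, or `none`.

i, v, vi

i → match
ii → no match
iii → no match — must end with 'dc'
iv → no match
v → match
vi → match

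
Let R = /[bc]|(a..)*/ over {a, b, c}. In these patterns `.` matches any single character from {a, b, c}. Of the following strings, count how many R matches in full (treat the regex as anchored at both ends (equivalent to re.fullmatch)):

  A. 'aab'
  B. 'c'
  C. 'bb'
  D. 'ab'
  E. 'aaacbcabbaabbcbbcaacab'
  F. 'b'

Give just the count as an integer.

A → match
B → match
C → no match
D → no match
E → no match
F → match
Total matched: 3

3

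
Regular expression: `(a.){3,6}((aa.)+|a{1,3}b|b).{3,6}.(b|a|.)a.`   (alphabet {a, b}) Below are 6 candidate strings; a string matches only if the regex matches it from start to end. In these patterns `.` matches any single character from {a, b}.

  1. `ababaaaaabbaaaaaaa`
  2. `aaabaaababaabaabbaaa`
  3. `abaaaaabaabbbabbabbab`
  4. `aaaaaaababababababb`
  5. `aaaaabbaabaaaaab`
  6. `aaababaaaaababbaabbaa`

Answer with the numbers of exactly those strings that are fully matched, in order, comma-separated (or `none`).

1 → match
2 → match
3 → match
4 → no match
5 → match
6 → match

1, 2, 3, 5, 6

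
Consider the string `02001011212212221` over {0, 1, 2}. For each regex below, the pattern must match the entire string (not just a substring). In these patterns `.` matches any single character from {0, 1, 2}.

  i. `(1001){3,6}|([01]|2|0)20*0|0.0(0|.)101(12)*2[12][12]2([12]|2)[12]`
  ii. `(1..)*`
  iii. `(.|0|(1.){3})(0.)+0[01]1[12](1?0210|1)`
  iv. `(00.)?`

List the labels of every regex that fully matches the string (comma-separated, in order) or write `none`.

i → match
ii → no match
iii → no match
iv → no match

i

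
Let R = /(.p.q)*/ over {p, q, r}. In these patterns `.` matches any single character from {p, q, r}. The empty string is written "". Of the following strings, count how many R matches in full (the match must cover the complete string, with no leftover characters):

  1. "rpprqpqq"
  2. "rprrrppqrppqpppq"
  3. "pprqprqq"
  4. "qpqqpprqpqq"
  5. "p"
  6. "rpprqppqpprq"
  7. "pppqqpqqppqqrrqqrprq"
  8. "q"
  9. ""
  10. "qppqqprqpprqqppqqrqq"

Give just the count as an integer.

1

1. "rpprqpqq" → no match
2 → no match
3. "pprqprqq" → no match
4. "qpqqpprqpqq" → no match
5. "p" → no match
6. "rpprqppqpprq" → no match
7 → no match
8. "q" → no match
9. "" → match
10 → no match
Total matched: 1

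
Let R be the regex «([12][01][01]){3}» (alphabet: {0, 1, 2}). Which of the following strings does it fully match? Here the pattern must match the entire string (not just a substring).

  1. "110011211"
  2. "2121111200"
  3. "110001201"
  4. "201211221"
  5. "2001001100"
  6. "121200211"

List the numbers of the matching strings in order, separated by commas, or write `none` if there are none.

none

1. "110011211" → no match
2. "2121111200" → no match
3. "110001201" → no match
4. "201211221" → no match
5. "2001001100" → no match
6. "121200211" → no match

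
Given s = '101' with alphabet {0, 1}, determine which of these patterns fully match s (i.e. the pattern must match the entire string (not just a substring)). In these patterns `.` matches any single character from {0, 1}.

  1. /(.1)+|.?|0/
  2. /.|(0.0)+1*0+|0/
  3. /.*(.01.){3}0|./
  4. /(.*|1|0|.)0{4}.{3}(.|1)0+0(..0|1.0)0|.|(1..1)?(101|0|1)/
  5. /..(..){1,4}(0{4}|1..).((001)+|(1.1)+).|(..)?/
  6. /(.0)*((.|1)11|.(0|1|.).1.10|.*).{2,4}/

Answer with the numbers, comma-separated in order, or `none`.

4, 6

1 → no match
2 → no match
3 → no match
4 → match
5 → no match
6 → match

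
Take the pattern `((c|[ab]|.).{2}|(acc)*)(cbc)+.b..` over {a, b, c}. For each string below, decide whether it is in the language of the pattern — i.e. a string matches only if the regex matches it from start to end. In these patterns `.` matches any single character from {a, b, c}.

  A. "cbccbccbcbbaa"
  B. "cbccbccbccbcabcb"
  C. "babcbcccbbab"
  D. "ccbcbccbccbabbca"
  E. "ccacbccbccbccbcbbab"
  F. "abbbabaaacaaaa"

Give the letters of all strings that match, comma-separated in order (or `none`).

A, B, E

A → match
B → match
C → no match
D → no match
E → match
F → no match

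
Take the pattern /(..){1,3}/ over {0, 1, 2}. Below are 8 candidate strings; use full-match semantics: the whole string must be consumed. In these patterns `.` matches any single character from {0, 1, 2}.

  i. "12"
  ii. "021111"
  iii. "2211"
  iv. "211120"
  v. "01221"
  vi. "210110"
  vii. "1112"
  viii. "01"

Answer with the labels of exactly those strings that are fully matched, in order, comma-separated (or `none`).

i → match
ii → match
iii → match
iv → match
v → no match
vi → match
vii → match
viii → match

i, ii, iii, iv, vi, vii, viii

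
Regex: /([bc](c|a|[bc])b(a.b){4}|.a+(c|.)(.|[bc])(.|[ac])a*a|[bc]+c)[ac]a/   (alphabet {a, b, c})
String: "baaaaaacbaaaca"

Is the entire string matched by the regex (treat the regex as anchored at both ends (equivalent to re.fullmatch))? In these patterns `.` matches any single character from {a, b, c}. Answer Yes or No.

Yes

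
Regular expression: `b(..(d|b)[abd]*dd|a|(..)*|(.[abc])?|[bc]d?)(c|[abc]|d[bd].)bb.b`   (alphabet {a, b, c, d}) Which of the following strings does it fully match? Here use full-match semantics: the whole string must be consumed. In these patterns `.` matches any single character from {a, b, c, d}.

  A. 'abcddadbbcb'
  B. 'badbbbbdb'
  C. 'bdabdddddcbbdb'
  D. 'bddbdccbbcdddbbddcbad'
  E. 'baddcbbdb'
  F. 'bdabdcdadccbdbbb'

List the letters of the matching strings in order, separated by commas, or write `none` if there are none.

A → no match — must start with 'b'
B → match
C → match
D → no match — must end with 'b'
E → match
F → no match

B, C, E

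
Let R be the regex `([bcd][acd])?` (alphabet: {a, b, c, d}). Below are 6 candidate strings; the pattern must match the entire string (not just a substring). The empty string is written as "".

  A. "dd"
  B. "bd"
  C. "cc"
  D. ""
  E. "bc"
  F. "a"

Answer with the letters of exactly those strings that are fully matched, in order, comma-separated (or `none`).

A, B, C, D, E

A → match
B → match
C → match
D → match
E → match
F → no match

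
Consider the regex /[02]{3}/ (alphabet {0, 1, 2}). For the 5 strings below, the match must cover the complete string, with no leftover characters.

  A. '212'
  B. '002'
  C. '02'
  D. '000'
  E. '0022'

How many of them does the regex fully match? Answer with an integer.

A → no match
B → match
C → no match
D → match
E → no match
Total matched: 2

2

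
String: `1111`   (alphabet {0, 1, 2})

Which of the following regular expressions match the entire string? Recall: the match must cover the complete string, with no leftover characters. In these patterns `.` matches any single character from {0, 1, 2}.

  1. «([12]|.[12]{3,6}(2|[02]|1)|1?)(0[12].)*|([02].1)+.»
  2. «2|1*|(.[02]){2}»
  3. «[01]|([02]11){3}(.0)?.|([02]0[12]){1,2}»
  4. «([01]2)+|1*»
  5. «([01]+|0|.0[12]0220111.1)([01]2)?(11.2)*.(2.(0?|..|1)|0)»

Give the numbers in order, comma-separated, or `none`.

1 → no match
2 → match
3 → no match
4 → match
5 → no match

2, 4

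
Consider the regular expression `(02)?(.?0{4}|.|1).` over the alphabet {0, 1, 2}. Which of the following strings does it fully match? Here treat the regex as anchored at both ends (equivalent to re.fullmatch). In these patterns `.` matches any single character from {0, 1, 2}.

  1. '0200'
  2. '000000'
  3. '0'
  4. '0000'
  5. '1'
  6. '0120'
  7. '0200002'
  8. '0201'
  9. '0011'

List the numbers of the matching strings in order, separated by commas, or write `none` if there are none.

1 → match
2 → match
3 → no match
4 → no match
5 → no match
6 → no match
7 → match
8 → match
9 → no match

1, 2, 7, 8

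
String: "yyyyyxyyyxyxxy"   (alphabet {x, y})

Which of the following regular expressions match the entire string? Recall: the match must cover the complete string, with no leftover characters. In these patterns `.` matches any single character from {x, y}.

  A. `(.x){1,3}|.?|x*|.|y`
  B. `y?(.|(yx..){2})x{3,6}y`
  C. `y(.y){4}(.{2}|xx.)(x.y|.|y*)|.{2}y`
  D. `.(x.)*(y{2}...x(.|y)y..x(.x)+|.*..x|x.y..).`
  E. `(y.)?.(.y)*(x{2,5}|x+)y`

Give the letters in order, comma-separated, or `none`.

A → no match
B → no match
C → match
D → match
E → match

C, D, E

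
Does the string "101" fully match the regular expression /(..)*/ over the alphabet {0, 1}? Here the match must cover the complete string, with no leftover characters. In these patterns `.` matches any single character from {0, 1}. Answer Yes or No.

No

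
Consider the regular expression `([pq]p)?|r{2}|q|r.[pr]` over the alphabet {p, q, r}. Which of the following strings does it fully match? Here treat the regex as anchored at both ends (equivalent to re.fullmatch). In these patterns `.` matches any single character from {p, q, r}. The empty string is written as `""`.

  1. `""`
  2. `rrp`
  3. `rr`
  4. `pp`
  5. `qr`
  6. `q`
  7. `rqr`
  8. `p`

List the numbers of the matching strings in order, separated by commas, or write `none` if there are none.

1 → match
2 → match
3 → match
4 → match
5 → no match
6 → match
7 → match
8 → no match

1, 2, 3, 4, 6, 7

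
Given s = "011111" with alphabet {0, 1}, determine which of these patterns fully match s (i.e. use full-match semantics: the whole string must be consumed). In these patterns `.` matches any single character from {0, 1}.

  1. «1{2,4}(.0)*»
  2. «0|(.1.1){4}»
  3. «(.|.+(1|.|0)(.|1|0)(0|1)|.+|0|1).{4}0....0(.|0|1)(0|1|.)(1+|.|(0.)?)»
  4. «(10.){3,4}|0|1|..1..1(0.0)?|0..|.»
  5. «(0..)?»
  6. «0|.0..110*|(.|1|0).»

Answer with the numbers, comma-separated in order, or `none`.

1 → no match — must start with "1"
2 → no match
3 → no match
4 → match
5 → no match
6 → no match

4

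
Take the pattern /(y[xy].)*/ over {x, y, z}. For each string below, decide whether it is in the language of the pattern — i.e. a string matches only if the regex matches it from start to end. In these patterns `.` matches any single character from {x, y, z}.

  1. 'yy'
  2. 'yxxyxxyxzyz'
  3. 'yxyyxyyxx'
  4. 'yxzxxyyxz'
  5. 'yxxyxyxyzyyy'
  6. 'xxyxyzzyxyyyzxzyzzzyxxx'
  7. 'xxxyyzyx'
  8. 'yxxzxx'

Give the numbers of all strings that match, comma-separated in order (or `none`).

1. 'yy' → no match
2. 'yxxyxxyxzyz' → no match
3. 'yxyyxyyxx' → match
4. 'yxzxxyyxz' → no match
5. 'yxxyxyxyzyyy' → no match
6 → no match
7. 'xxxyyzyx' → no match
8. 'yxxzxx' → no match

3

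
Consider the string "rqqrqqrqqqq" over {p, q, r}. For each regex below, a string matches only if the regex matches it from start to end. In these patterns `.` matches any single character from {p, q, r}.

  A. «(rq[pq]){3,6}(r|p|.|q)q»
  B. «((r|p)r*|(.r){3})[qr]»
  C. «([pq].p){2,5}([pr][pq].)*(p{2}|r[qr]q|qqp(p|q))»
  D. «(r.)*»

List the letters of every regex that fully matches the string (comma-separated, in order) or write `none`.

A → match
B → no match
C → no match
D → no match

A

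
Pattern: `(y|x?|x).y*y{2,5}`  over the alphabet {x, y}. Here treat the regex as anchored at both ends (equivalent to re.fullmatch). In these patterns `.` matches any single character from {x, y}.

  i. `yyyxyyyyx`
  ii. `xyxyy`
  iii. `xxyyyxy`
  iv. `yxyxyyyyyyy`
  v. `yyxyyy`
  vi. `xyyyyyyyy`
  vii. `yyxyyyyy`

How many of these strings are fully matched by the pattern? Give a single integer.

1

i → no match — must end with `y`
ii → no match
iii → no match
iv → no match
v → no match
vi → match
vii → no match
Total matched: 1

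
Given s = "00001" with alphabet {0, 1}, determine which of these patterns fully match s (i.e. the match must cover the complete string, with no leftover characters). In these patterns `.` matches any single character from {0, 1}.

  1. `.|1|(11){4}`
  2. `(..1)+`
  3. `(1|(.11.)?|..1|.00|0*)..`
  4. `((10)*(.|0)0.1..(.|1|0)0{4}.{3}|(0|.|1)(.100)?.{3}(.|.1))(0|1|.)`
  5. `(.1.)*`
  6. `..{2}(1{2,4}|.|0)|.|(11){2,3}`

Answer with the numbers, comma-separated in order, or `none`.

1 → no match
2 → no match
3 → match
4 → no match
5 → no match
6 → no match

3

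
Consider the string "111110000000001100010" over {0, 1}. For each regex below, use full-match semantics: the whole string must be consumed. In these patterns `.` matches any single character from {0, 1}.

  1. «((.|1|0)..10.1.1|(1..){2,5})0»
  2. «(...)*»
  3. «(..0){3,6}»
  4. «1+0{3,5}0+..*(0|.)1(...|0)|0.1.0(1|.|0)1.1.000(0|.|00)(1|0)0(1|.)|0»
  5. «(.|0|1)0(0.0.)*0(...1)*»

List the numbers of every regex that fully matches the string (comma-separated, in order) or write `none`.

1 → no match
2 → match
3 → no match
4 → match
5 → no match

2, 4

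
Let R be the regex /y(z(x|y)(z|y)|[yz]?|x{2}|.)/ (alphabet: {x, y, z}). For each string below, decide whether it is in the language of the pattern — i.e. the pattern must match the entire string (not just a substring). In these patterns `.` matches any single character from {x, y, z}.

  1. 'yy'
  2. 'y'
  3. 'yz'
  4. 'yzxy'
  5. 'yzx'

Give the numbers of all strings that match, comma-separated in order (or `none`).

1, 2, 3, 4

1 → match
2 → match
3 → match
4 → match
5 → no match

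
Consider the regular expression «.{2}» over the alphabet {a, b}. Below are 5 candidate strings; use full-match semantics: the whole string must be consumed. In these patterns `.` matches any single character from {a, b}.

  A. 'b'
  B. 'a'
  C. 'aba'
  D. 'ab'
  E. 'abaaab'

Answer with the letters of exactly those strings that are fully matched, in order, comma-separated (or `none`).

D

A → no match
B → no match
C → no match
D → match
E → no match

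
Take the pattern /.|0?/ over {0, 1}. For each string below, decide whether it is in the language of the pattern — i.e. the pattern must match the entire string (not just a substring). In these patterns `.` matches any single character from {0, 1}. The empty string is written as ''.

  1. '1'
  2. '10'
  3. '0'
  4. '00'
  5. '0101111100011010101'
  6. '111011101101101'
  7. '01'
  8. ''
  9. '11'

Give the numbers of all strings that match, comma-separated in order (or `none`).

1, 3, 8

1. '1' → match
2. '10' → no match
3. '0' → match
4. '00' → no match
5 → no match
6 → no match
7. '01' → no match
8. '' → match
9. '11' → no match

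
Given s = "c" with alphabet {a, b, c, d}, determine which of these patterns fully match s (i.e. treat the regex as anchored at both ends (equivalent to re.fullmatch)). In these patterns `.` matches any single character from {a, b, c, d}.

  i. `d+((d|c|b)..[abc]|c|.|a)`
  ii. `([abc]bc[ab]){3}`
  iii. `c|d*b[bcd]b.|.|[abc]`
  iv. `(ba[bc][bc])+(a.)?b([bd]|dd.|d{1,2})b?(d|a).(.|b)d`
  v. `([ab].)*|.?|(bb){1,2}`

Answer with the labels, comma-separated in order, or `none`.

iii, v

i → no match — must start with "d"
ii → no match
iii → match
iv → no match — must start with "ba"
v → match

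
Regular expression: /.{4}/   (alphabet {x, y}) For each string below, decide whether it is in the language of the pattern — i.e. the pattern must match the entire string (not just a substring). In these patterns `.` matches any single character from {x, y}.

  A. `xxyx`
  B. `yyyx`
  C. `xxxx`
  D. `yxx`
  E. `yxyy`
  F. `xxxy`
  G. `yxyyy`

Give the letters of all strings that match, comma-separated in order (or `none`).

A, B, C, E, F

A → match
B → match
C → match
D → no match
E → match
F → match
G → no match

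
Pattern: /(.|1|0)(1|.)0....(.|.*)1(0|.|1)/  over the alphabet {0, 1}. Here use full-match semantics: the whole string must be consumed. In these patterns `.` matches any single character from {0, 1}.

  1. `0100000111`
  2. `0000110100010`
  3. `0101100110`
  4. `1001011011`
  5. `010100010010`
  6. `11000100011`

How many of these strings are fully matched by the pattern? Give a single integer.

1 → match
2 → match
3 → match
4 → match
5 → match
6 → match
Total matched: 6

6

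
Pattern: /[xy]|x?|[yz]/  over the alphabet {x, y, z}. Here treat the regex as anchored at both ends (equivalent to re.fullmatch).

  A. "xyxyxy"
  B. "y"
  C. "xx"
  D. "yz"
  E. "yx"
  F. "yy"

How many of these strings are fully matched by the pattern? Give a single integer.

1

A → no match
B → match
C → no match
D → no match
E → no match
F → no match
Total matched: 1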